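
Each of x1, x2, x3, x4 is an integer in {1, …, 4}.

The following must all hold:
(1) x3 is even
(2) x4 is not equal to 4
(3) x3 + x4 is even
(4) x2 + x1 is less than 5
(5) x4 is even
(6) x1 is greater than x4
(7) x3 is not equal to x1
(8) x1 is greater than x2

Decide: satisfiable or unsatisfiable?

Satisfiable

Setting (x1, x2, x3, x4) = (3, 1, 2, 2) satisfies everything: constraint 1: x3 = 2 is even; constraint 3: x3 + x4 = 4 is even; constraint 4: x2 + x1 = 4, and the others follow.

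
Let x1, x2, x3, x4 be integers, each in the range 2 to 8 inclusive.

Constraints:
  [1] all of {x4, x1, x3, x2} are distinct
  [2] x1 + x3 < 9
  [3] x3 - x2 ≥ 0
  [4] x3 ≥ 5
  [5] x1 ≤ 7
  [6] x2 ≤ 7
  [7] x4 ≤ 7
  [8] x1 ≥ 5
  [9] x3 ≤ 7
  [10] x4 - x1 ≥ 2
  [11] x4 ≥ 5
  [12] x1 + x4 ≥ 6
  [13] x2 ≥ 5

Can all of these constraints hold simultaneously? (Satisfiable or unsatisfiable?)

Unsatisfiable

Constraints 4, 5, 6, 7, 8, 9, 11, and 13 confine each of x4, x1, x3, x2 to the 3 values {5, …, 7}.
Constraint 1 requires all 4 of them to be distinct, but only 3 values are available — impossible by the pigeonhole principle.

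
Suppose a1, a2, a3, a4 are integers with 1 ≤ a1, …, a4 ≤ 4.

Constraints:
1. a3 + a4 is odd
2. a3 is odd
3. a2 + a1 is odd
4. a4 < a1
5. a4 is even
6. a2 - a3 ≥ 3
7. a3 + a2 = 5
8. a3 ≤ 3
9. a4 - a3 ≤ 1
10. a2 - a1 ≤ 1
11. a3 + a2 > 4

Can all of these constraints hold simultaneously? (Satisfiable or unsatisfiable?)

One satisfying assignment is a1 = 3, a2 = 4, a3 = 1, a4 = 2.
For the less obvious constraints — constraint 6: a2 - a3 = 3; constraint 7: a3 + a2 = 5 — and the others hold by inspection.

Satisfiable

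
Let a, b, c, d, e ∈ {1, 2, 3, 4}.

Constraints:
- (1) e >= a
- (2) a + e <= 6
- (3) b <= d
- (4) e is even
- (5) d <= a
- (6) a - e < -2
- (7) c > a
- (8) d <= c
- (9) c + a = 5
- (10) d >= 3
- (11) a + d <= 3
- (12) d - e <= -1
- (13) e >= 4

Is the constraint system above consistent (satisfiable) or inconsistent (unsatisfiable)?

Unsatisfiable

From constraints 5 and 10: a ≥ d ≥ 3. From constraint 13: e ≥ 4. Hence a + e ≥ 7. But constraint 2 requires a + e ≤ 6, and 6 < 7. Contradiction.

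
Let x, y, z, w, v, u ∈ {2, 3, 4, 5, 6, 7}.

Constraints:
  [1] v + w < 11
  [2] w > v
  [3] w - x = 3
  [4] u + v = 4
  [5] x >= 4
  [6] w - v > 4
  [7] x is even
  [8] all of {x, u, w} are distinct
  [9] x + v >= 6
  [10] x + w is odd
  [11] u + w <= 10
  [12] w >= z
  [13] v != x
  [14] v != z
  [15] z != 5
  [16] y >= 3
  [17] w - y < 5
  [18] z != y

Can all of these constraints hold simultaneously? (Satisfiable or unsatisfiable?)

Satisfiable

The assignment x = 4, y = 3, z = 6, w = 7, v = 2, u = 2 works:
  constraint 1 holds since v + w = 9.
  constraint 3 holds since w - x = 3.
The rest check out directly.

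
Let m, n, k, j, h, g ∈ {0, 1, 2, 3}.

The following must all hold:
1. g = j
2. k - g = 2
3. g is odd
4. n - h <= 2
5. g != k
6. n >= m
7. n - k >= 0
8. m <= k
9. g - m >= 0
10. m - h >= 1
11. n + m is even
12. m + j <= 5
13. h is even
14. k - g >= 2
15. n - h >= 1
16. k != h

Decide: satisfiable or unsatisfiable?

Constraints 4, 7, 9, 10, and 14 give m − h ≥ 1, h − n ≥ -2, n − k ≥ 0, k − g ≥ 2, g − m ≥ 0.
Adding all 5 inequalities: the left sides telescope to 0, and the right sides sum to 1 + (-2) + 0 + 2 + 0 = 1. So 0 ≥ 1, which is false.

Unsatisfiable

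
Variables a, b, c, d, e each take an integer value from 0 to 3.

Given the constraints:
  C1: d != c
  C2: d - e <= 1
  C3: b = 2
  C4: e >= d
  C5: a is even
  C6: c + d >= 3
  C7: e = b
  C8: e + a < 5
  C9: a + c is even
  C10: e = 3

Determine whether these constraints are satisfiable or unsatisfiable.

Unsatisfiable

Constraint 10 fixes e = 3 and constraint 3 fixes b = 2, but constraint 7 requires e = b. Since 3 ≠ 2, contradiction.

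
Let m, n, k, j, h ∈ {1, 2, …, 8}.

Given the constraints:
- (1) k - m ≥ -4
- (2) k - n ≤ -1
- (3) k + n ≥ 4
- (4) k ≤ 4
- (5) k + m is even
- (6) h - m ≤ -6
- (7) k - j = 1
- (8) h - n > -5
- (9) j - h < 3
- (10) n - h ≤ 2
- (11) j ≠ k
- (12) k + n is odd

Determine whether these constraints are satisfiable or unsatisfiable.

Constraints 1, 2, 6, and 10 give n − k ≥ 1, k − m ≥ -4, m − h ≥ 6, h − n ≥ -2.
Adding all 4 inequalities: the left sides telescope to 0, and the right sides sum to 1 + (-4) + 6 + (-2) = 1. So 0 ≥ 1, which is false.

Unsatisfiable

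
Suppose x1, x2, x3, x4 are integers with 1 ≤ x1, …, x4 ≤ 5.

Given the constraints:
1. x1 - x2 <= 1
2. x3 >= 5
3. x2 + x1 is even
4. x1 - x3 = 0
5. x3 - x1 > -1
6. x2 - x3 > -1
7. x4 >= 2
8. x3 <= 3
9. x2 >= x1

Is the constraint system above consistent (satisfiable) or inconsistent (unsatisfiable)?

Unsatisfiable

From constraint 2: x3 ≥ 5. From constraint 8: x3 ≤ 3. But 3 < 5, so no value of x3 works.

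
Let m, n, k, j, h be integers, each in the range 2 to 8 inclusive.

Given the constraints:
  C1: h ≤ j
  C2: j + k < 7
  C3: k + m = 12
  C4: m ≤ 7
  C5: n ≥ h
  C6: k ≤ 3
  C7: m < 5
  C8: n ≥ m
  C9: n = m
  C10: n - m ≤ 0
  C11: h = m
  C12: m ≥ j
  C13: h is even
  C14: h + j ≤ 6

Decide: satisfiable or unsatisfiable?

Unsatisfiable

From constraint 6: k ≤ 3. From constraint 4: m ≤ 7. Hence k + m ≤ 10. But constraint 3 requires k + m = 12, and 12 > 10. Contradiction.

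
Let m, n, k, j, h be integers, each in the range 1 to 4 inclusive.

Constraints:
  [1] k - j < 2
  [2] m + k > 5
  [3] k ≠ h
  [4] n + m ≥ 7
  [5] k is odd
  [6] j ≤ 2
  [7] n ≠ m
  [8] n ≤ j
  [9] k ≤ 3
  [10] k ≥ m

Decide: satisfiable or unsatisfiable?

From constraints 6 and 8: n ≤ j ≤ 2. From constraints 9 and 10: m ≤ k ≤ 3. Hence n + m ≤ 5. But constraint 4 requires n + m ≥ 7, and 7 > 5. Contradiction.

Unsatisfiable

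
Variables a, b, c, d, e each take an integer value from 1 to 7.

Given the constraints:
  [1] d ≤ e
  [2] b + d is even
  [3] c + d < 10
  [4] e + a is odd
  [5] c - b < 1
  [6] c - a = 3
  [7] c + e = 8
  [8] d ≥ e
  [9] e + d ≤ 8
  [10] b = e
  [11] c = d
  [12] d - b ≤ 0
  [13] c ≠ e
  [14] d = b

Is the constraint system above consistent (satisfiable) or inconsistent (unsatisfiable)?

Unsatisfiable

From constraints 10, 11, and 14, c = d = b = e, so c = e. But constraint 13 says c ≠ e. Contradiction.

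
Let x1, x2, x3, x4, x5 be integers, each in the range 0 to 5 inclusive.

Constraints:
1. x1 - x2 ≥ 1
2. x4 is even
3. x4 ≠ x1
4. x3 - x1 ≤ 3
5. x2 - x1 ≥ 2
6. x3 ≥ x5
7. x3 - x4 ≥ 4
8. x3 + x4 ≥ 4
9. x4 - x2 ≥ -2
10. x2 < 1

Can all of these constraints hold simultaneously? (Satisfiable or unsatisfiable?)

Unsatisfiable

Constraints 4, 5, 7, and 9 give x1 − x3 ≥ -3, x3 − x4 ≥ 4, x4 − x2 ≥ -2, x2 − x1 ≥ 2.
Adding all 4 inequalities: the left sides telescope to 0, and the right sides sum to (-3) + 4 + (-2) + 2 = 1. So 0 ≥ 1, which is false.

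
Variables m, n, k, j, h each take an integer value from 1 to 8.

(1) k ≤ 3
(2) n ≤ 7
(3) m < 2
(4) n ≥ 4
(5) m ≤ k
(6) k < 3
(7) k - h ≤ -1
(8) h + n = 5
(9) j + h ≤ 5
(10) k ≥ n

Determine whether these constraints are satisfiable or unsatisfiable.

From constraints 4 and 10: k ≥ n and n ≥ 4, so k ≥ 4. From constraint 1: k ≤ 3. But 3 < 4, so no value of k works.

Unsatisfiable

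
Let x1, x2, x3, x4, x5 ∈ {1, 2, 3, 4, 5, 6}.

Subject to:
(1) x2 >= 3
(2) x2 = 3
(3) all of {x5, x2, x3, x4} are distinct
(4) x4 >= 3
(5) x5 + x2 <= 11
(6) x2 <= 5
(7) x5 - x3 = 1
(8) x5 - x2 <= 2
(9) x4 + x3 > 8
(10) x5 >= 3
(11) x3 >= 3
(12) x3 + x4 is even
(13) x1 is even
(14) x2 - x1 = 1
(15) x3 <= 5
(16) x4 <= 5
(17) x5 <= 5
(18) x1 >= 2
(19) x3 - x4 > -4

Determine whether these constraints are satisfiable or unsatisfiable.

Unsatisfiable

Constraints 1, 4, 6, 10, 11, 15, 16, and 17 confine each of x5, x2, x3, x4 to the 3 values {3, …, 5}.
Constraint 3 requires all 4 of them to be distinct, but only 3 values are available — impossible by the pigeonhole principle.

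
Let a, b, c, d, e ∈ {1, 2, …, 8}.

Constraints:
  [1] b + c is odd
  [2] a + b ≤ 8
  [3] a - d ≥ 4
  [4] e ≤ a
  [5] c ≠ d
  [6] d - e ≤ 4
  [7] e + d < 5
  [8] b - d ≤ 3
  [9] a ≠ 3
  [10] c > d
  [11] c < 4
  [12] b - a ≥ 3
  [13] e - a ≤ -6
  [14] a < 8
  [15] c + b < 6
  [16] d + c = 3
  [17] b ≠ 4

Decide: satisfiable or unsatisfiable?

Constraints 6, 8, 12, and 13 give e − d ≥ -4, d − b ≥ -3, b − a ≥ 3, a − e ≥ 6.
Adding all 4 inequalities: the left sides telescope to 0, and the right sides sum to (-4) + (-3) + 3 + 6 = 2. So 0 ≥ 2, which is false.

Unsatisfiable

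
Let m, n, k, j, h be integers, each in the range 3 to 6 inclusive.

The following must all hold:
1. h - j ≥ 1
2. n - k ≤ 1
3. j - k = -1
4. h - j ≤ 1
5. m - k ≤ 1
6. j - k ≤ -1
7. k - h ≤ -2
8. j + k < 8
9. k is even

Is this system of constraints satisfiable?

Constraints 4, 6, and 7 give j − h ≥ -1, h − k ≥ 2, k − j ≥ 1.
Adding all 3 inequalities: the left sides telescope to 0, and the right sides sum to (-1) + 2 + 1 = 2. So 0 ≥ 2, which is false.

Unsatisfiable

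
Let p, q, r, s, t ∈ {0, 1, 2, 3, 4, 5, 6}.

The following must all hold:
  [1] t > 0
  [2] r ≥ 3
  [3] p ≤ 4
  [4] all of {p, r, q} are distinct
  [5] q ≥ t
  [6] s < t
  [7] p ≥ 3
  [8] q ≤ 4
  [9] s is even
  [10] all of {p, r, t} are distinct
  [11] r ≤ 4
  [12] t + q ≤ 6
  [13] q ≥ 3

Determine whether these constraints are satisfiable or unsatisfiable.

Constraints 2, 3, 7, 8, 11, and 13 confine each of p, r, q to the 2 values {3, 4}.
Constraint 4 requires all 3 of them to be distinct, but only 2 values are available — impossible by the pigeonhole principle.

Unsatisfiable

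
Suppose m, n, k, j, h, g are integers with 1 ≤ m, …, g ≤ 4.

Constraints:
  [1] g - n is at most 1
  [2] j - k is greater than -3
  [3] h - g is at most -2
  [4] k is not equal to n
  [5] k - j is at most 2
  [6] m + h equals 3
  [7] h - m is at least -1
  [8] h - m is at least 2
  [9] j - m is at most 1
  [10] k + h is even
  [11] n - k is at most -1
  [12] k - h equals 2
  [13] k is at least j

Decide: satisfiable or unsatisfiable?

Constraints 1, 3, 5, 8, 9, and 11 give m − j ≥ -1, j − k ≥ -2, k − n ≥ 1, n − g ≥ -1, g − h ≥ 2, h − m ≥ 2.
Adding all 6 inequalities: the left sides telescope to 0, and the right sides sum to (-1) + (-2) + 1 + (-1) + 2 + 2 = 1. So 0 ≥ 1, which is false.

Unsatisfiable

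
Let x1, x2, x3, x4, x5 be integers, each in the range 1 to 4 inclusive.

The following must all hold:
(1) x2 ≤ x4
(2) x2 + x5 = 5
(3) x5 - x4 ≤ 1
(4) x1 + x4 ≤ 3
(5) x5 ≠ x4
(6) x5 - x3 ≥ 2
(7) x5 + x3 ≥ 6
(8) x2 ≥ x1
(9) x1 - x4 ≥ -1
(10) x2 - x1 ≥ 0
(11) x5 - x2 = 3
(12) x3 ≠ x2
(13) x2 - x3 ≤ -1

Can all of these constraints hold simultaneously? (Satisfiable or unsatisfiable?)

Constraints 3, 6, 9, 10, and 13 give x4 − x5 ≥ -1, x5 − x3 ≥ 2, x3 − x2 ≥ 1, x2 − x1 ≥ 0, x1 − x4 ≥ -1.
Adding all 5 inequalities: the left sides telescope to 0, and the right sides sum to (-1) + 2 + 1 + 0 + (-1) = 1. So 0 ≥ 1, which is false.

Unsatisfiable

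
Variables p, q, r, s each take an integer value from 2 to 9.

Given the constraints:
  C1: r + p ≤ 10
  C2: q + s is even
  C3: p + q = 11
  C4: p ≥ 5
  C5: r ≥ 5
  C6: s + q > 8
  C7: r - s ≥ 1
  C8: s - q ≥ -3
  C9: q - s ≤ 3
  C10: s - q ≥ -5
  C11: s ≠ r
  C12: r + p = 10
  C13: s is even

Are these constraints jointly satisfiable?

Satisfiable

Take p = 5, q = 6, r = 5, s = 4. Then constraint 1: r + p = 10; constraint 3: p + q = 11, and every other listed constraint is also met.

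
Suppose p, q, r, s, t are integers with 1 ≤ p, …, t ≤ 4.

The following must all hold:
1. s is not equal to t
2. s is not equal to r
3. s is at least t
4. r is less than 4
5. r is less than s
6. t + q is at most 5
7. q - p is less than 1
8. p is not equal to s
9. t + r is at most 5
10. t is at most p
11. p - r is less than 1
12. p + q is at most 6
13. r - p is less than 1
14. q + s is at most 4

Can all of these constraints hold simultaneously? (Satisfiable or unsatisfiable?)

Setting (p, q, r, s, t) = (2, 1, 2, 3, 2) satisfies everything: constraint 6: t + q = 3; constraint 7: q - p = -1; constraint 9: t + r = 4, and the others follow.

Satisfiable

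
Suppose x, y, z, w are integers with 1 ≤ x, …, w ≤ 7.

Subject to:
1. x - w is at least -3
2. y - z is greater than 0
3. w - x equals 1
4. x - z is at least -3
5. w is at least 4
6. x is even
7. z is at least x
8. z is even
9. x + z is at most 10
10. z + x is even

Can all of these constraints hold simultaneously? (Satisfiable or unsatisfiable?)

Satisfiable

Setting (x, y, z, w) = (4, 5, 4, 5) satisfies everything: constraint 1: x - w = -1; constraint 2: y - z = 1, and the others follow.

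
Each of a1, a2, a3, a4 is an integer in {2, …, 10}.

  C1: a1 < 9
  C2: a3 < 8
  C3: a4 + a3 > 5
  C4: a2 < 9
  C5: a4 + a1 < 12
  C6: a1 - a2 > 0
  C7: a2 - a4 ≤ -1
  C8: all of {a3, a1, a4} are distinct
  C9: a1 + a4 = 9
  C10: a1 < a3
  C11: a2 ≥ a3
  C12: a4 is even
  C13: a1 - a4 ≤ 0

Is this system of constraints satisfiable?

Constraints 6, 10, and 11 give a2 < a1, a1 < a3, a3 ≤ a2. Chaining: a2 < a1 < a3 ≤ a2, which forces a2 < a2 — impossible.

Unsatisfiable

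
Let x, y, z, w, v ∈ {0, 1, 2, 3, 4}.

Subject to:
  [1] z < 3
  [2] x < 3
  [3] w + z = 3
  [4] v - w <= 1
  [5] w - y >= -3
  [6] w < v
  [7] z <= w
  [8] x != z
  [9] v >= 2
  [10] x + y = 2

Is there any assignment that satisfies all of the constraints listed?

Satisfiable

Setting (x, y, z, w, v) = (0, 2, 1, 2, 3) satisfies everything: constraint 3: w + z = 3; constraint 4: v - w = 1, and the others follow.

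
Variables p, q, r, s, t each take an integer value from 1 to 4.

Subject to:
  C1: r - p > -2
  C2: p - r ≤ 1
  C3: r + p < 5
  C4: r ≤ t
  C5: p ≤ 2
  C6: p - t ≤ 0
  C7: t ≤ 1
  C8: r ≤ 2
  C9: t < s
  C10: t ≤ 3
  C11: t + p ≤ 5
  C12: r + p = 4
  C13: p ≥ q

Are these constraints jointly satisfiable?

Unsatisfiable

From constraints 4 and 7: r ≤ t ≤ 1. From constraint 5: p ≤ 2. Hence r + p ≤ 3. But constraint 12 requires r + p = 4, and 4 > 3. Contradiction.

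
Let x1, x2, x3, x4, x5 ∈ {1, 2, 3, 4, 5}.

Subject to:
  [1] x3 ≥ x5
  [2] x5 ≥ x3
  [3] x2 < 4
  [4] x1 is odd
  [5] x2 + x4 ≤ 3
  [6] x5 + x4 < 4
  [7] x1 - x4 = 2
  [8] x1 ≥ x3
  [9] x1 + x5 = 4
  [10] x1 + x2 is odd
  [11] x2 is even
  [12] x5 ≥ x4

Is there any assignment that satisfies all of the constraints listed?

Satisfiable

The assignment x1 = 3, x2 = 2, x3 = 1, x4 = 1, x5 = 1 works:
  constraint 5 holds since x2 + x4 = 3.
  constraint 6 holds since x5 + x4 = 2.
  constraint 7 holds since x1 - x4 = 2.
The rest check out directly.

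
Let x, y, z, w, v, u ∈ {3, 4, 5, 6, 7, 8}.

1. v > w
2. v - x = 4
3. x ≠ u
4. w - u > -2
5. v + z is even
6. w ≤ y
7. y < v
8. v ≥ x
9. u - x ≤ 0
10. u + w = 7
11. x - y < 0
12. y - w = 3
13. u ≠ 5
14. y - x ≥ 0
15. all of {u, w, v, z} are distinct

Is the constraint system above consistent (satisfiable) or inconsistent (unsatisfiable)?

Satisfiable

Try x = 4, y = 7, z = 6, w = 4, v = 8, u = 3.
Check constraint 2: v - x = 4; constraint 4: w - u = 1; constraint 9: u - x = -1. The remaining constraints are straightforward to verify.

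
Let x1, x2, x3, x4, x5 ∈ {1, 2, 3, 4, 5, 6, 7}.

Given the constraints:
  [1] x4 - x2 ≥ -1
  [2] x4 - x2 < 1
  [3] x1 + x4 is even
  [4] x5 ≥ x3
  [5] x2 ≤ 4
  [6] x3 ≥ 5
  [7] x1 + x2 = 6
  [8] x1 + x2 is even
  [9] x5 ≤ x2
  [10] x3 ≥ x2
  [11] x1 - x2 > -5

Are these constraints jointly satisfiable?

Unsatisfiable

From constraints 4 and 6: x5 ≥ x3 and x3 ≥ 5, so x5 ≥ 5. From constraints 5 and 9: x5 ≤ x2 and x2 ≤ 4, so x5 ≤ 4. But 4 < 5, so no value of x5 works.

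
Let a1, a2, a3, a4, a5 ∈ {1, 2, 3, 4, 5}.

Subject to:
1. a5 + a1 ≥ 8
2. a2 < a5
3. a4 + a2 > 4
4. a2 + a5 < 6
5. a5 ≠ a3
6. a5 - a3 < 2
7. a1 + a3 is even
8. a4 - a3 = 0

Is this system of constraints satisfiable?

Satisfiable

Take a1 = 5, a2 = 1, a3 = 5, a4 = 5, a5 = 4. Then constraint 1: a5 + a1 = 9; constraint 3: a4 + a2 = 6, and every other listed constraint is also met.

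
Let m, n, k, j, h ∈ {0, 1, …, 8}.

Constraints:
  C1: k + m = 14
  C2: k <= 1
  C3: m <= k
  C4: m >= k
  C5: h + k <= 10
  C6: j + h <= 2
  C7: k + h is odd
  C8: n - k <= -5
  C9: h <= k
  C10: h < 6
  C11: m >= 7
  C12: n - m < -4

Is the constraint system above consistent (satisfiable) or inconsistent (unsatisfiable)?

Unsatisfiable

From constraints 3 and 11: k ≥ m and m ≥ 7, so k ≥ 7. From constraint 2: k ≤ 1. But 1 < 7, so no value of k works.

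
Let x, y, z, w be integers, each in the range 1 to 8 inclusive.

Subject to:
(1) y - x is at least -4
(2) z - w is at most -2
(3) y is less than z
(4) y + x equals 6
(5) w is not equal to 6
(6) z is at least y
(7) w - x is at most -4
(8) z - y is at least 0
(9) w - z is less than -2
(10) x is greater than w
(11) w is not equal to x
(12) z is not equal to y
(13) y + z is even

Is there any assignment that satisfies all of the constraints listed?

Constraints 1, 2, 7, and 8 give z − y ≥ 0, y − x ≥ -4, x − w ≥ 4, w − z ≥ 2.
Adding all 4 inequalities: the left sides telescope to 0, and the right sides sum to 0 + (-4) + 4 + 2 = 2. So 0 ≥ 2, which is false.

Unsatisfiable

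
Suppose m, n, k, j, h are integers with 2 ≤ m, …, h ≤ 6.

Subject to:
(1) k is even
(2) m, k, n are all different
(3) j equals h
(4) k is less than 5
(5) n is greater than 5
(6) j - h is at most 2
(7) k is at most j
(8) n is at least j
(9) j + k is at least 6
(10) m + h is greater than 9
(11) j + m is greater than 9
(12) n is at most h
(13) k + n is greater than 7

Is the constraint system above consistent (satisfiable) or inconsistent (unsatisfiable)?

One satisfying assignment is m = 4, n = 6, k = 2, j = 6, h = 6.
For the less obvious constraints — constraint 6: j - h = 0; constraint 9: j + k = 8 — and the others hold by inspection.

Satisfiable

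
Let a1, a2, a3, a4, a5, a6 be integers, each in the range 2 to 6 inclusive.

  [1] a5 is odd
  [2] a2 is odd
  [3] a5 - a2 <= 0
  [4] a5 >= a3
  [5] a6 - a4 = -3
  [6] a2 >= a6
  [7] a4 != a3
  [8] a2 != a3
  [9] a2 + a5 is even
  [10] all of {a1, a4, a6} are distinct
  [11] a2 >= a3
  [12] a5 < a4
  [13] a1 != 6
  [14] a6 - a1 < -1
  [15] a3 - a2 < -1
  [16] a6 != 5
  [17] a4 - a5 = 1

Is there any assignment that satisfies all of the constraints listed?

Satisfiable

The assignment a1 = 5, a2 = 5, a3 = 3, a4 = 6, a5 = 5, a6 = 3 works:
  constraint 3 holds since a5 - a2 = 0.
  constraint 5 holds since a6 - a4 = -3.
The rest check out directly.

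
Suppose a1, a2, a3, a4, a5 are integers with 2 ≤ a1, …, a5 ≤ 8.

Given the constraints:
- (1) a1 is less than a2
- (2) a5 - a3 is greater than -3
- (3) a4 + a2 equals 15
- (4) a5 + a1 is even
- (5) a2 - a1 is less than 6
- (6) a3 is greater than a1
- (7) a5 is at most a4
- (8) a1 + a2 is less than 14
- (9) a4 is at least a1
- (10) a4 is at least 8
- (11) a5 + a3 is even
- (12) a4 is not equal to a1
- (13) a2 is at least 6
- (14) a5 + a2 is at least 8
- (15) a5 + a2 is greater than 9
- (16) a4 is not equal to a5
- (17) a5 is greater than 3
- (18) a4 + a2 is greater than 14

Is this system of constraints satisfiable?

Satisfiable

Try a1 = 4, a2 = 7, a3 = 6, a4 = 8, a5 = 4.
Check constraint 2: a5 - a3 = -2; constraint 3: a4 + a2 = 15; constraint 5: a2 - a1 = 3. The remaining constraints are straightforward to verify.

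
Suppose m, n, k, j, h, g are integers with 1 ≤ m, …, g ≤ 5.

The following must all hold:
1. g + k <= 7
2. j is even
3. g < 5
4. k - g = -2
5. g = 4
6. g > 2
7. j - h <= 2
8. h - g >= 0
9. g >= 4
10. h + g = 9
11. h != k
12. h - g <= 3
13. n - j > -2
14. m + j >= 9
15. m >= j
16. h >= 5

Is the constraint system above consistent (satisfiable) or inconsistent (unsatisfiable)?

Satisfiable

The assignment m = 5, n = 4, k = 2, j = 4, h = 5, g = 4 works:
  constraint 1 holds since g + k = 6.
  constraint 4 holds since k - g = -2.
  constraint 7 holds since j - h = -1.
The rest check out directly.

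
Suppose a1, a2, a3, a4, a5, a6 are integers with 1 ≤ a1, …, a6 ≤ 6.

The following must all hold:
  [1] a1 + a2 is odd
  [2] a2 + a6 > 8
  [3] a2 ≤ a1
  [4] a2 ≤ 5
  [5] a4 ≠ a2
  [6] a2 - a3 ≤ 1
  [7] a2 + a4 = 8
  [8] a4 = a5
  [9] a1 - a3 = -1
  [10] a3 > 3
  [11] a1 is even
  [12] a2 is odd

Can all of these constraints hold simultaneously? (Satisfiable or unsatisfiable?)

Try a1 = 4, a2 = 3, a3 = 5, a4 = 5, a5 = 5, a6 = 6.
Check constraint 2: a2 + a6 = 9; constraint 6: a2 - a3 = -2. The remaining constraints are straightforward to verify.

Satisfiable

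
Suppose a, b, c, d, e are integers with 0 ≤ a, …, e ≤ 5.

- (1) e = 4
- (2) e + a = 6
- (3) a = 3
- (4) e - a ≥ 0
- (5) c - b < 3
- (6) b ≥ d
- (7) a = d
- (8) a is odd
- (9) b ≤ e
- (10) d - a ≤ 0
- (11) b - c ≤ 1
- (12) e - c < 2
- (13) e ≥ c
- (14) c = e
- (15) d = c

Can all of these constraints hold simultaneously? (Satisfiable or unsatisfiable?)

Constraint 3 fixes a = 3 and constraint 1 fixes e = 4. Constraints 7, 14, and 15 give a = d = c = e, so a = e. But 3 ≠ 4 — contradiction.

Unsatisfiable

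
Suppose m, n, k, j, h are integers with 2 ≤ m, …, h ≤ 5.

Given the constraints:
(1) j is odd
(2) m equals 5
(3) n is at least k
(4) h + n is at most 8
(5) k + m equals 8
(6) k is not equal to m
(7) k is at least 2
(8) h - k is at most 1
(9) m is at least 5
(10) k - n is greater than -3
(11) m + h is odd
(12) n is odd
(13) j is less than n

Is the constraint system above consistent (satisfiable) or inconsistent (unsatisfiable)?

Satisfiable

Take m = 5, n = 5, k = 3, j = 3, h = 2. Then constraint 4: h + n = 7; constraint 5: k + m = 8, and every other listed constraint is also met.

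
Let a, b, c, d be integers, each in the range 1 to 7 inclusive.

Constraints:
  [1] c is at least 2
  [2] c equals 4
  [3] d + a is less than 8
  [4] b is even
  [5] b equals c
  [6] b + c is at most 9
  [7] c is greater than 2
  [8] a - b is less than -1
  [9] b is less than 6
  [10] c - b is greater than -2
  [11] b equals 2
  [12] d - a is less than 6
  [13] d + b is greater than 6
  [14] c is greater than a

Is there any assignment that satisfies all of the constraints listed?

Unsatisfiable

Constraint 11 fixes b = 2 and constraint 2 fixes c = 4, but constraint 5 requires b = c. Since 2 ≠ 4, contradiction.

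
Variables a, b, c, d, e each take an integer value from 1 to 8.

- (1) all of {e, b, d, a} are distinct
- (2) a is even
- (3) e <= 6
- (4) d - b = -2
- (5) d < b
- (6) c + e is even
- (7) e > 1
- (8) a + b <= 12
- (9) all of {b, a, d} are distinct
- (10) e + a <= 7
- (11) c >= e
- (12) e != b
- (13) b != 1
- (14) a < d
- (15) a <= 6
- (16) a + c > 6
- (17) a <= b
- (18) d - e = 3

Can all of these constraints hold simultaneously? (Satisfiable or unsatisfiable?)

Satisfiable

Take a = 4, b = 8, c = 3, d = 6, e = 3. Then constraint 4: d - b = -2; constraint 8: a + b = 12, and every other listed constraint is also met.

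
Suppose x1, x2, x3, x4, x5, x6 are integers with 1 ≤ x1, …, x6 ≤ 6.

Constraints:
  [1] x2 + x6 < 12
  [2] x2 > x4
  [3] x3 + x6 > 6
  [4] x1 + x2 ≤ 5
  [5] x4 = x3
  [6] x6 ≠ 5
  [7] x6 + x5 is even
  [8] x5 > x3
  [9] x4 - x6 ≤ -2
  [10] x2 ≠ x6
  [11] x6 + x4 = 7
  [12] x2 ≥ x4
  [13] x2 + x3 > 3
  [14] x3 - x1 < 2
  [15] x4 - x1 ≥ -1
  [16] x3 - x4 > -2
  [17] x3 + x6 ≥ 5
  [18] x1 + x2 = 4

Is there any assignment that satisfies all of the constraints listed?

Satisfiable

Setting (x1, x2, x3, x4, x5, x6) = (1, 3, 1, 1, 4, 6) satisfies everything: constraint 1: x2 + x6 = 9; constraint 3: x3 + x6 = 7, and the others follow.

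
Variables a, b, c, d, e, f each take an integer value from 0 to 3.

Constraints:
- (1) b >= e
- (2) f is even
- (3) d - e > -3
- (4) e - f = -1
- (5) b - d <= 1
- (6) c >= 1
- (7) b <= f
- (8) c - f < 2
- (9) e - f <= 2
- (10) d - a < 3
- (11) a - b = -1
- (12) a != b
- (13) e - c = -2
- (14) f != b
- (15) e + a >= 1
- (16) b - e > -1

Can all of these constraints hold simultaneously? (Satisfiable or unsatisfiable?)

The assignment a = 0, b = 1, c = 3, d = 1, e = 1, f = 2 works:
  constraint 3 holds since d - e = 0.
  constraint 4 holds since e - f = -1.
The rest check out directly.

Satisfiable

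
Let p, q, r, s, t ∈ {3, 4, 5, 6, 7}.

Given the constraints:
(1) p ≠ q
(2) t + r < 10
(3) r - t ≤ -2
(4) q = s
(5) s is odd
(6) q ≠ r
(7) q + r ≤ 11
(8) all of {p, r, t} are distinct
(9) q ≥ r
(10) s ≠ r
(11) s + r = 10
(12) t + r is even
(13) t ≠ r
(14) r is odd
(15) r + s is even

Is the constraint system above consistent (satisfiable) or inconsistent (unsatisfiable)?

The assignment p = 6, q = 7, r = 3, s = 7, t = 5 works:
  constraint 2 holds since t + r = 8.
  constraint 3 holds since r - t = -2.
  constraint 7 holds since q + r = 10.
The rest check out directly.

Satisfiable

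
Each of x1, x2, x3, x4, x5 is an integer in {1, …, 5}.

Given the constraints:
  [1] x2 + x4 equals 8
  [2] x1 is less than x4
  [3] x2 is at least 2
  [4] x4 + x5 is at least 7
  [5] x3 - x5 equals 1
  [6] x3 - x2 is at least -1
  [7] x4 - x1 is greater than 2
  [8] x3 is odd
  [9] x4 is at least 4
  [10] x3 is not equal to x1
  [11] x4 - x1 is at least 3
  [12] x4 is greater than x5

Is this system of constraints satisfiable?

One satisfying assignment is x1 = 2, x2 = 3, x3 = 3, x4 = 5, x5 = 2.
For the less obvious constraints — constraint 1: x2 + x4 = 8; constraint 4: x4 + x5 = 7; constraint 5: x3 - x5 = 1 — and the others hold by inspection.

Satisfiable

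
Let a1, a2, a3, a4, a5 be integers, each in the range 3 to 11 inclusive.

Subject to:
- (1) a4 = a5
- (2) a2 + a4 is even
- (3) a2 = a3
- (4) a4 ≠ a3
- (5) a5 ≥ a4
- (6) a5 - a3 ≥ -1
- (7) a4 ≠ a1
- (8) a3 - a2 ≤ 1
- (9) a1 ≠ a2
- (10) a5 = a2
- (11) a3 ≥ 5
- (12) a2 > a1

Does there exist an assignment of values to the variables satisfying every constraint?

Unsatisfiable

From constraints 1, 3, and 10, a4 = a5 = a2 = a3, so a4 = a3. But constraint 4 says a4 ≠ a3. Contradiction.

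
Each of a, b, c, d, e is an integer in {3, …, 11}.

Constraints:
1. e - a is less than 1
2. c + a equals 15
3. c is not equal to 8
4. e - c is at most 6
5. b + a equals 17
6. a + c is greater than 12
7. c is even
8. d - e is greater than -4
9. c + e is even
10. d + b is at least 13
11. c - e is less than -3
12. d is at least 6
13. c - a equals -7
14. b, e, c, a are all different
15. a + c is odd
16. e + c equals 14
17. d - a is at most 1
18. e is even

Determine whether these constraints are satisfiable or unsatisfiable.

Satisfiable

Try a = 11, b = 6, c = 4, d = 9, e = 10.
Check constraint 1: e - a = -1; constraint 2: c + a = 15; constraint 4: e - c = 6. The remaining constraints are straightforward to verify.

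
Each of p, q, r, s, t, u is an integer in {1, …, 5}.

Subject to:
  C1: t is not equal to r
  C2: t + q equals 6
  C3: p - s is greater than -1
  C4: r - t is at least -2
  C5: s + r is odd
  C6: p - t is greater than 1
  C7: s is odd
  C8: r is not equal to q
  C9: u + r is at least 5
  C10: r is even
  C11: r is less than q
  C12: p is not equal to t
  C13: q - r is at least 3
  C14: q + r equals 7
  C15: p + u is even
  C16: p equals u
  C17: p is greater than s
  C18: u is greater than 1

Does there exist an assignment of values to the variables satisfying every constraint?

Satisfiable

Take p = 5, q = 5, r = 2, s = 3, t = 1, u = 5. Then constraint 2: t + q = 6; constraint 3: p - s = 2; constraint 4: r - t = 1, and every other listed constraint is also met.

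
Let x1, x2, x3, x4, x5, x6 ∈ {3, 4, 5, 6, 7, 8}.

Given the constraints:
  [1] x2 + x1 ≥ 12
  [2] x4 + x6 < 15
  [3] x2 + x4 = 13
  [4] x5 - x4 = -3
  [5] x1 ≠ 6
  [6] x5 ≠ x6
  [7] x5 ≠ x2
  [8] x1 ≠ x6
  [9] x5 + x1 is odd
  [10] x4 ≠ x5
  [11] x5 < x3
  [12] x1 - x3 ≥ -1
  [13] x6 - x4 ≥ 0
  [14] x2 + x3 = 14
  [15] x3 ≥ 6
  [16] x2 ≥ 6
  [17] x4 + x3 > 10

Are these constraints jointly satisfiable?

Setting (x1, x2, x3, x4, x5, x6) = (8, 7, 7, 6, 3, 6) satisfies everything: constraint 1: x2 + x1 = 15; constraint 2: x4 + x6 = 12; constraint 3: x2 + x4 = 13, and the others follow.

Satisfiable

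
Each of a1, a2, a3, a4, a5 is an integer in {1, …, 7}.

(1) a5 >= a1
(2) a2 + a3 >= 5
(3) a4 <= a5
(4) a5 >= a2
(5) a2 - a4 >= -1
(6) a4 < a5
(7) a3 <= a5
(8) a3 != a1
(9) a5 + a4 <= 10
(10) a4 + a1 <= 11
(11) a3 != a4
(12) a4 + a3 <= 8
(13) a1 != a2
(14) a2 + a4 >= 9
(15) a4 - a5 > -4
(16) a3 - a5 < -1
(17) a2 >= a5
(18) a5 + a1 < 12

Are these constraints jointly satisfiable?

Satisfiable

Try a1 = 4, a2 = 5, a3 = 3, a4 = 4, a5 = 5.
Check constraint 2: a2 + a3 = 8; constraint 5: a2 - a4 = 1. The remaining constraints are straightforward to verify.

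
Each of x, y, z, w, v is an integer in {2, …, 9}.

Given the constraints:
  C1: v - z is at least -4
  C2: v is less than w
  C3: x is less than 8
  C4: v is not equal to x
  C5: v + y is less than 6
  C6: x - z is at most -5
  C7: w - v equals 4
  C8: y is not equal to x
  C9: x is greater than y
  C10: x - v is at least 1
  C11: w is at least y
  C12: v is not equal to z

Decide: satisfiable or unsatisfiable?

Unsatisfiable

Constraints 1, 6, and 10 give z − x ≥ 5, x − v ≥ 1, v − z ≥ -4.
Adding all 3 inequalities: the left sides telescope to 0, and the right sides sum to 5 + 1 + (-4) = 2. So 0 ≥ 2, which is false.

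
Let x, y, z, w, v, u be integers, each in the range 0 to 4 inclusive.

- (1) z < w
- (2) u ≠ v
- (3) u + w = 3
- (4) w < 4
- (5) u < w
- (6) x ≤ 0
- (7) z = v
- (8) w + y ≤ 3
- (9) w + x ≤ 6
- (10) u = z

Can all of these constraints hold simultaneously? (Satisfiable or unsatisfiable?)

From constraints 7 and 10, u = z = v, so u = v. But constraint 2 says u ≠ v. Contradiction.

Unsatisfiable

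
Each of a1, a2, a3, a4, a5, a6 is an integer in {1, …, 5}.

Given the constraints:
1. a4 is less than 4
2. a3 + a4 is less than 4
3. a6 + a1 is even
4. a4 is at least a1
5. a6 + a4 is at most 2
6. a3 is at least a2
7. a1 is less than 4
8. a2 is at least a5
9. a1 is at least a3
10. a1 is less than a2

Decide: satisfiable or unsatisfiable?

Constraints 6, 9, and 10 give a2 ≤ a3, a3 ≤ a1, a1 < a2. Chaining: a2 ≤ a3 ≤ a1 < a2, which forces a2 < a2 — impossible.

Unsatisfiable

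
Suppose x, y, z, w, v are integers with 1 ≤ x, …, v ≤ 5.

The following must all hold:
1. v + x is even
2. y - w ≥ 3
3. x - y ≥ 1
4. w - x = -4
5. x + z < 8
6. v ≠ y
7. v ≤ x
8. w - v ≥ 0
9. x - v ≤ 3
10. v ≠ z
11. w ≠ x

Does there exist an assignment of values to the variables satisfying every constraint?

Unsatisfiable

Constraints 2, 3, 8, and 9 give y − w ≥ 3, w − v ≥ 0, v − x ≥ -3, x − y ≥ 1.
Adding all 4 inequalities: the left sides telescope to 0, and the right sides sum to 3 + 0 + (-3) + 1 = 1. So 0 ≥ 1, which is false.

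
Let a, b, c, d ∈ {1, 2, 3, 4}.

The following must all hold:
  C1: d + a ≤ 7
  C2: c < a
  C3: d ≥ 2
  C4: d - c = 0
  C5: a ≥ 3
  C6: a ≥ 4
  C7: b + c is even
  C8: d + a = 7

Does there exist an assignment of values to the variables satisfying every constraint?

Satisfiable

Take a = 4, b = 1, c = 3, d = 3. Then constraint 1: d + a = 7; constraint 4: d - c = 0, and every other listed constraint is also met.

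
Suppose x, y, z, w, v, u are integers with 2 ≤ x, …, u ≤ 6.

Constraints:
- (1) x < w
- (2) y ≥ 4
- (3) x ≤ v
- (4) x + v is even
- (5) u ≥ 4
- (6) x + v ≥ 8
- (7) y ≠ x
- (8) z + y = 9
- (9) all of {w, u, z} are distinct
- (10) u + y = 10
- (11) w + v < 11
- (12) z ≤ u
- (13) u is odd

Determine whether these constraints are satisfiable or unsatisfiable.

Setting (x, y, z, w, v, u) = (2, 5, 4, 3, 6, 5) satisfies everything: constraint 6: x + v = 8; constraint 8: z + y = 9, and the others follow.

Satisfiable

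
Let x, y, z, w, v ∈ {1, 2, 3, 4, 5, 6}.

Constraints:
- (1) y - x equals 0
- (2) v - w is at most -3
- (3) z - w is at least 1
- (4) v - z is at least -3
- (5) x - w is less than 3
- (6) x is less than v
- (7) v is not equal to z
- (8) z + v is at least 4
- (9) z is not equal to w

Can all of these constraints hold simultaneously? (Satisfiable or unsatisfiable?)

Unsatisfiable

Constraints 2, 3, and 4 give z − w ≥ 1, w − v ≥ 3, v − z ≥ -3.
Adding all 3 inequalities: the left sides telescope to 0, and the right sides sum to 1 + 3 + (-3) = 1. So 0 ≥ 1, which is false.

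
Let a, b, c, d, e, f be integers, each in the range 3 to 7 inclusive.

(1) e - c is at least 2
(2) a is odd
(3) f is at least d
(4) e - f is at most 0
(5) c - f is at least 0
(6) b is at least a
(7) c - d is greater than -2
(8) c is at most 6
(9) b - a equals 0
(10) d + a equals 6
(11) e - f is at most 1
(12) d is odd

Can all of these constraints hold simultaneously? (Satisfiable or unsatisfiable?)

Constraints 1, 5, and 11 give f − e ≥ -1, e − c ≥ 2, c − f ≥ 0.
Adding all 3 inequalities: the left sides telescope to 0, and the right sides sum to (-1) + 2 + 0 = 1. So 0 ≥ 1, which is false.

Unsatisfiable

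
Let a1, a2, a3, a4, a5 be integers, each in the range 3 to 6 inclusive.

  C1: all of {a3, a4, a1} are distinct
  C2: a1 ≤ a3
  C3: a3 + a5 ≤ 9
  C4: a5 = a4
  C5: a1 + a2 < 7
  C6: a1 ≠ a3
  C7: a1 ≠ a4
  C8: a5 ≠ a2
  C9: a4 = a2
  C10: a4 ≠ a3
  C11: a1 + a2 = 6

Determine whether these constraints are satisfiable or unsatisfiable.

From constraints 4 and 9, a5 = a4 = a2, so a5 = a2. But constraint 8 says a5 ≠ a2. Contradiction.

Unsatisfiable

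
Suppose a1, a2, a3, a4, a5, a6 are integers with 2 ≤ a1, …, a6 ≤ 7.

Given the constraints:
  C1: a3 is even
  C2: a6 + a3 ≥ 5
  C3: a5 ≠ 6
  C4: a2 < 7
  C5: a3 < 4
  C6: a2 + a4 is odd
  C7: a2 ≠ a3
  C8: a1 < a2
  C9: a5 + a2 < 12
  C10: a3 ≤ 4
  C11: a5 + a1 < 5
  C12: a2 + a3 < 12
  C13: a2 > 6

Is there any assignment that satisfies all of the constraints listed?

From constraint 13: a2 ≥ 7. From constraint 4: a2 ≤ 6. But 6 < 7, so no value of a2 works.

Unsatisfiable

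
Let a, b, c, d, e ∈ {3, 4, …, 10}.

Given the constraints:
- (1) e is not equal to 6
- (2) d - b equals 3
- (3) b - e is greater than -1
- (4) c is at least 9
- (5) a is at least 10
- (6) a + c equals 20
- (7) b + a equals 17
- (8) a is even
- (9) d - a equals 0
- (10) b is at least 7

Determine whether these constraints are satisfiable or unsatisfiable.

Satisfiable

Take a = 10, b = 7, c = 10, d = 10, e = 5. Then constraint 2: d - b = 3; constraint 3: b - e = 2; constraint 6: a + c = 20, and every other listed constraint is also met.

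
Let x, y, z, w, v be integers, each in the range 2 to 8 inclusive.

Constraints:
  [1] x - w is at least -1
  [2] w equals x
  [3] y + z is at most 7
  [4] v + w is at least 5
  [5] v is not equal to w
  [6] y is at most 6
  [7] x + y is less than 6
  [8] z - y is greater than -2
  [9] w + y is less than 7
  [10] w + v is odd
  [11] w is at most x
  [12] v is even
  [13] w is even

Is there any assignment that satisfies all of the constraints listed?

Unsatisfiable

Constraint 13 makes w even and constraint 12 makes v even, so w + v must be even. Constraint 10 says w + v is odd — contradiction.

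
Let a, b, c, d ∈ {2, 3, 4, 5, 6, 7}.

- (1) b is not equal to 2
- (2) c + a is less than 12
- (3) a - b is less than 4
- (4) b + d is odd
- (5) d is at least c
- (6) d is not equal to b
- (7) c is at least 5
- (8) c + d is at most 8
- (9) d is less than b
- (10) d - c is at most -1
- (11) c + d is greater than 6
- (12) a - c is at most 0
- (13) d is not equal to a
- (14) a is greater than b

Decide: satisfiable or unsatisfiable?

Unsatisfiable

Constraints 5, 9, 12, and 14 give a ≤ c, c ≤ d, d < b, b < a. Chaining: a ≤ c ≤ d < b < a, which forces a < a — impossible.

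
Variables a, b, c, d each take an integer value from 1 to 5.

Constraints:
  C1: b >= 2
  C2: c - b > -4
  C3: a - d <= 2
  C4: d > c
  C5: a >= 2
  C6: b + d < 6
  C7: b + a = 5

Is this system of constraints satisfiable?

Satisfiable

One satisfying assignment is a = 3, b = 2, c = 1, d = 2.
For the less obvious constraints — constraint 2: c - b = -1; constraint 3: a - d = 1; constraint 6: b + d = 4 — and the others hold by inspection.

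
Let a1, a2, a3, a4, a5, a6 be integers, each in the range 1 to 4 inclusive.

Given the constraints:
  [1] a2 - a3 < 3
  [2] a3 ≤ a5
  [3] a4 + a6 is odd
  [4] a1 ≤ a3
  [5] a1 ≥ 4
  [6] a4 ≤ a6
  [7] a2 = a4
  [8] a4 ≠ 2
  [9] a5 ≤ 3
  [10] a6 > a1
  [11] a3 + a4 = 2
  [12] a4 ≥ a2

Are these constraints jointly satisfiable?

Unsatisfiable

From constraints 4 and 5: a3 ≥ a1 and a1 ≥ 4, so a3 ≥ 4. From constraints 2 and 9: a3 ≤ a5 and a5 ≤ 3, so a3 ≤ 3. But 3 < 4, so no value of a3 works.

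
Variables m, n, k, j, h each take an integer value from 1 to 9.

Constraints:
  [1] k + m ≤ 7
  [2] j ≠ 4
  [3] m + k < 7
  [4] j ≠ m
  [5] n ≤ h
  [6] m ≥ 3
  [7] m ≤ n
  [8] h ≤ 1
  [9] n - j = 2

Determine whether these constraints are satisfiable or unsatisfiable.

Unsatisfiable

From constraints 6 and 7: n ≥ m and m ≥ 3, so n ≥ 3. From constraints 5 and 8: n ≤ h and h ≤ 1, so n ≤ 1. But 1 < 3, so no value of n works.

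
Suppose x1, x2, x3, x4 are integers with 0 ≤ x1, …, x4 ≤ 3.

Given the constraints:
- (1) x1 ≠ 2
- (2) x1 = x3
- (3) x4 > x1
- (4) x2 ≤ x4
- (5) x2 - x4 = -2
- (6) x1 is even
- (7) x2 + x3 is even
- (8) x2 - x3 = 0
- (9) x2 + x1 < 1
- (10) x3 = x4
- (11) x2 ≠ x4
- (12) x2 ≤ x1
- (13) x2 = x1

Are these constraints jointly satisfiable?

Unsatisfiable

From constraints 2, 10, and 13, x2 = x1 = x3 = x4, so x2 = x4. But constraint 11 says x2 ≠ x4. Contradiction.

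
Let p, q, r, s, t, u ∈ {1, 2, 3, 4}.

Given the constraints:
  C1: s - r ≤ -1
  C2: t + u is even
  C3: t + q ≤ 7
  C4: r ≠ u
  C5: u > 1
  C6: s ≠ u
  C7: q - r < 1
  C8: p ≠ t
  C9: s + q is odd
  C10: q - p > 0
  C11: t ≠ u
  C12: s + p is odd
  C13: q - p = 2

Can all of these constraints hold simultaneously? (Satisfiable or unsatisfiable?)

Satisfiable

Take p = 1, q = 3, r = 3, s = 2, t = 2, u = 4. Then constraint 1: s - r = -1; constraint 3: t + q = 5, and every other listed constraint is also met.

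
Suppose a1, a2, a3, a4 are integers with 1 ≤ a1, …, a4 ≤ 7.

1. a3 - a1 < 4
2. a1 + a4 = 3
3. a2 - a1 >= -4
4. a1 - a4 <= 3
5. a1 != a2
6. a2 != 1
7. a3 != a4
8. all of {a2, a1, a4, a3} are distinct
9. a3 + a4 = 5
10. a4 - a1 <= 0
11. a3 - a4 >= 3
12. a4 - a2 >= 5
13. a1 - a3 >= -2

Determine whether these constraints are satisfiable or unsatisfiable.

Constraints 3, 11, 12, and 13 give a4 − a2 ≥ 5, a2 − a1 ≥ -4, a1 − a3 ≥ -2, a3 − a4 ≥ 3.
Adding all 4 inequalities: the left sides telescope to 0, and the right sides sum to 5 + (-4) + (-2) + 3 = 2. So 0 ≥ 2, which is false.

Unsatisfiable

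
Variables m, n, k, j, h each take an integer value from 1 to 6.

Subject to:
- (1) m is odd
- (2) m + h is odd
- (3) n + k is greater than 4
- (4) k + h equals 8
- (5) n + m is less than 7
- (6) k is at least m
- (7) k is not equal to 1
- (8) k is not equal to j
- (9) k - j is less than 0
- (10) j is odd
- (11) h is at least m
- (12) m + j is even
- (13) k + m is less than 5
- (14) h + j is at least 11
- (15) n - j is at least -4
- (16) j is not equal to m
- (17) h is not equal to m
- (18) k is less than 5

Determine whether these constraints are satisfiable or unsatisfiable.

Satisfiable

Try m = 1, n = 3, k = 2, j = 5, h = 6.
Check constraint 3: n + k = 5; constraint 4: k + h = 8. The remaining constraints are straightforward to verify.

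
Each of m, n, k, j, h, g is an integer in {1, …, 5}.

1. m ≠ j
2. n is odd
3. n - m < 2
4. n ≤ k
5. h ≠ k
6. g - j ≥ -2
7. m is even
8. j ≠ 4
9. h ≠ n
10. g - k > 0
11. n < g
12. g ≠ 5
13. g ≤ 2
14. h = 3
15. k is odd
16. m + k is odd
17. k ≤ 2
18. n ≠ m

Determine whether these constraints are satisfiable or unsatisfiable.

Satisfiable

The assignment m = 2, n = 1, k = 1, j = 3, h = 3, g = 2 works:
  constraint 3 holds since n - m = -1.
  constraint 6 holds since g - j = -1.
  constraint 10 holds since g - k = 1.
The rest check out directly.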